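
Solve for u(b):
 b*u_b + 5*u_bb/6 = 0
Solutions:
 u(b) = C1 + C2*erf(sqrt(15)*b/5)


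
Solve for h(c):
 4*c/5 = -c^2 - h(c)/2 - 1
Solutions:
 h(c) = -2*c^2 - 8*c/5 - 2


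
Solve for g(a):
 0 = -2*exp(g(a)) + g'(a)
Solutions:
 g(a) = log(-1/(C1 + 2*a))


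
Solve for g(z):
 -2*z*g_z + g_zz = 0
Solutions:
 g(z) = C1 + C2*erfi(z)


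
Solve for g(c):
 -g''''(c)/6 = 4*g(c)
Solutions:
 g(c) = (C1*sin(6^(1/4)*c) + C2*cos(6^(1/4)*c))*exp(-6^(1/4)*c) + (C3*sin(6^(1/4)*c) + C4*cos(6^(1/4)*c))*exp(6^(1/4)*c)


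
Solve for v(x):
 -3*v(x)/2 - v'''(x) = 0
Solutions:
 v(x) = C3*exp(-2^(2/3)*3^(1/3)*x/2) + (C1*sin(2^(2/3)*3^(5/6)*x/4) + C2*cos(2^(2/3)*3^(5/6)*x/4))*exp(2^(2/3)*3^(1/3)*x/4)


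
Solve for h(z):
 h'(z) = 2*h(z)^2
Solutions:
 h(z) = -1/(C1 + 2*z)


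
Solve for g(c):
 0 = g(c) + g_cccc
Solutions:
 g(c) = (C1*sin(sqrt(2)*c/2) + C2*cos(sqrt(2)*c/2))*exp(-sqrt(2)*c/2) + (C3*sin(sqrt(2)*c/2) + C4*cos(sqrt(2)*c/2))*exp(sqrt(2)*c/2)


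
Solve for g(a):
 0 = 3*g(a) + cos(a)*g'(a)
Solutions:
 g(a) = C1*(sin(a) - 1)^(3/2)/(sin(a) + 1)^(3/2)


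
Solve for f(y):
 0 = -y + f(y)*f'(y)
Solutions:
 f(y) = -sqrt(C1 + y^2)
 f(y) = sqrt(C1 + y^2)


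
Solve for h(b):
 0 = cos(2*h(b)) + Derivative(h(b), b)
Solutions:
 h(b) = -asin((C1 + exp(4*b))/(C1 - exp(4*b)))/2 + pi/2
 h(b) = asin((C1 + exp(4*b))/(C1 - exp(4*b)))/2


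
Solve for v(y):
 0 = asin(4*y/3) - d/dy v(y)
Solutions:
 v(y) = C1 + y*asin(4*y/3) + sqrt(9 - 16*y^2)/4


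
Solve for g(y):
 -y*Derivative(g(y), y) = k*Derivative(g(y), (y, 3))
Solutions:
 g(y) = C1 + Integral(C2*airyai(y*(-1/k)^(1/3)) + C3*airybi(y*(-1/k)^(1/3)), y)


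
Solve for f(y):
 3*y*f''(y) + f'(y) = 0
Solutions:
 f(y) = C1 + C2*y^(2/3)


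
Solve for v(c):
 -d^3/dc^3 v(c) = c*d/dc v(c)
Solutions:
 v(c) = C1 + Integral(C2*airyai(-c) + C3*airybi(-c), c)


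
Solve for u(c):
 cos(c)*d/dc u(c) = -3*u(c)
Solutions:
 u(c) = C1*(sin(c) - 1)^(3/2)/(sin(c) + 1)^(3/2)


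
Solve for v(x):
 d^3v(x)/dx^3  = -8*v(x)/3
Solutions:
 v(x) = C3*exp(-2*3^(2/3)*x/3) + (C1*sin(3^(1/6)*x) + C2*cos(3^(1/6)*x))*exp(3^(2/3)*x/3)


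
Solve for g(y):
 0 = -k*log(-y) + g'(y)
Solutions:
 g(y) = C1 + k*y*log(-y) - k*y


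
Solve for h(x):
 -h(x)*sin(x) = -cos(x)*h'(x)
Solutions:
 h(x) = C1/cos(x)


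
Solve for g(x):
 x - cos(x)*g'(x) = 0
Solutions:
 g(x) = C1 + Integral(x/cos(x), x)


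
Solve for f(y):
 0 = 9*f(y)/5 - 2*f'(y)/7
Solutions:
 f(y) = C1*exp(63*y/10)


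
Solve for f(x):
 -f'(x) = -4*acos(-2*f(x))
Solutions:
 Integral(1/acos(-2*_y), (_y, f(x))) = C1 + 4*x


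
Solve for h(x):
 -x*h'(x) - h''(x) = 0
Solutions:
 h(x) = C1 + C2*erf(sqrt(2)*x/2)


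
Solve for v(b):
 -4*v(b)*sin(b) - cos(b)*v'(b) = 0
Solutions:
 v(b) = C1*cos(b)^4


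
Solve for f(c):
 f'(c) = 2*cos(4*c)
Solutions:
 f(c) = C1 + sin(4*c)/2


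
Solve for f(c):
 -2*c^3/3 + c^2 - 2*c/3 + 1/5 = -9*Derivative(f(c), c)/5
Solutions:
 f(c) = C1 + 5*c^4/54 - 5*c^3/27 + 5*c^2/27 - c/9


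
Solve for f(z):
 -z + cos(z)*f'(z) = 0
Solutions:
 f(z) = C1 + Integral(z/cos(z), z)


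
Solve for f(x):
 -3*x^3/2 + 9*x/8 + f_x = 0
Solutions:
 f(x) = C1 + 3*x^4/8 - 9*x^2/16


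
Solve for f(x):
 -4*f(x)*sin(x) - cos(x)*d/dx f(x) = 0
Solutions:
 f(x) = C1*cos(x)^4


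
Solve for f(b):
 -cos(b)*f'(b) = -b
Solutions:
 f(b) = C1 + Integral(b/cos(b), b)


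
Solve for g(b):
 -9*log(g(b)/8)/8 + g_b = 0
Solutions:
 8*Integral(1/(-log(_y) + 3*log(2)), (_y, g(b)))/9 = C1 - b


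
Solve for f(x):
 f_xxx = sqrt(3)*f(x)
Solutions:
 f(x) = C3*exp(3^(1/6)*x) + (C1*sin(3^(2/3)*x/2) + C2*cos(3^(2/3)*x/2))*exp(-3^(1/6)*x/2)


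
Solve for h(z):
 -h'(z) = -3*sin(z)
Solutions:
 h(z) = C1 - 3*cos(z)


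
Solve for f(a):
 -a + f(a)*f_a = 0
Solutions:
 f(a) = -sqrt(C1 + a^2)
 f(a) = sqrt(C1 + a^2)


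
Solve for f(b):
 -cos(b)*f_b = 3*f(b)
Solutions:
 f(b) = C1*(sin(b) - 1)^(3/2)/(sin(b) + 1)^(3/2)


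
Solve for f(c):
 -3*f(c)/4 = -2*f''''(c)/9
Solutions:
 f(c) = C1*exp(-2^(1/4)*3^(3/4)*c/2) + C2*exp(2^(1/4)*3^(3/4)*c/2) + C3*sin(2^(1/4)*3^(3/4)*c/2) + C4*cos(2^(1/4)*3^(3/4)*c/2)


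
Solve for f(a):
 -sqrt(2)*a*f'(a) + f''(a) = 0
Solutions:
 f(a) = C1 + C2*erfi(2^(3/4)*a/2)


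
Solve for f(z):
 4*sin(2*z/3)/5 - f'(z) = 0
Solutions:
 f(z) = C1 - 6*cos(2*z/3)/5


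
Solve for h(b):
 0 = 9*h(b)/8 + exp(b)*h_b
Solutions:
 h(b) = C1*exp(9*exp(-b)/8)


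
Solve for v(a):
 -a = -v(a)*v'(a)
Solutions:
 v(a) = -sqrt(C1 + a^2)
 v(a) = sqrt(C1 + a^2)


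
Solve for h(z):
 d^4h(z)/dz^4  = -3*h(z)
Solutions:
 h(z) = (C1*sin(sqrt(2)*3^(1/4)*z/2) + C2*cos(sqrt(2)*3^(1/4)*z/2))*exp(-sqrt(2)*3^(1/4)*z/2) + (C3*sin(sqrt(2)*3^(1/4)*z/2) + C4*cos(sqrt(2)*3^(1/4)*z/2))*exp(sqrt(2)*3^(1/4)*z/2)


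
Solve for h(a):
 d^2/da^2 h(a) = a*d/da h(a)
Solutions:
 h(a) = C1 + C2*erfi(sqrt(2)*a/2)


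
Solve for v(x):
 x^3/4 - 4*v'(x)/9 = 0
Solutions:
 v(x) = C1 + 9*x^4/64


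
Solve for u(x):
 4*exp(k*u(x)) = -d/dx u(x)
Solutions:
 u(x) = Piecewise((log(1/(C1*k + 4*k*x))/k, Ne(k, 0)), (nan, True))
 u(x) = Piecewise((C1 - 4*x, Eq(k, 0)), (nan, True))


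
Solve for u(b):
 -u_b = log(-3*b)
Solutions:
 u(b) = C1 - b*log(-b) + b*(1 - log(3))


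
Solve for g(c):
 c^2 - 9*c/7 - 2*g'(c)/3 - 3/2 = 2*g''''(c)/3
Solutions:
 g(c) = C1 + C4*exp(-c) + c^3/2 - 27*c^2/28 - 9*c/4 + (C2*sin(sqrt(3)*c/2) + C3*cos(sqrt(3)*c/2))*exp(c/2)


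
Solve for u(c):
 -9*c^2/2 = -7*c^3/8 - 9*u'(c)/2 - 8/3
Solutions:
 u(c) = C1 - 7*c^4/144 + c^3/3 - 16*c/27


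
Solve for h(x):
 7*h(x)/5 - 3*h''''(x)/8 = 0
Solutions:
 h(x) = C1*exp(-15^(3/4)*56^(1/4)*x/15) + C2*exp(15^(3/4)*56^(1/4)*x/15) + C3*sin(15^(3/4)*56^(1/4)*x/15) + C4*cos(15^(3/4)*56^(1/4)*x/15)


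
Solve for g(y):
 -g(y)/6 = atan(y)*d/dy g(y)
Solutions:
 g(y) = C1*exp(-Integral(1/atan(y), y)/6)


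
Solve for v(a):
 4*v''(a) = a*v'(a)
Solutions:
 v(a) = C1 + C2*erfi(sqrt(2)*a/4)


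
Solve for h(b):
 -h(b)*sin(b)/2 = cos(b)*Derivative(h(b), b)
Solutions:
 h(b) = C1*sqrt(cos(b))


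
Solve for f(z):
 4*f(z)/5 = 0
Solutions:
 f(z) = 0


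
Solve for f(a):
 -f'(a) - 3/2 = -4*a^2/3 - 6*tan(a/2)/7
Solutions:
 f(a) = C1 + 4*a^3/9 - 3*a/2 - 12*log(cos(a/2))/7


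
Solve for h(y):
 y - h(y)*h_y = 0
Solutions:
 h(y) = -sqrt(C1 + y^2)
 h(y) = sqrt(C1 + y^2)


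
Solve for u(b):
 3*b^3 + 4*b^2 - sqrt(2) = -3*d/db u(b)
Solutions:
 u(b) = C1 - b^4/4 - 4*b^3/9 + sqrt(2)*b/3


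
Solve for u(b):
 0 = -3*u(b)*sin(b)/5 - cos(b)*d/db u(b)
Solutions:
 u(b) = C1*cos(b)^(3/5)


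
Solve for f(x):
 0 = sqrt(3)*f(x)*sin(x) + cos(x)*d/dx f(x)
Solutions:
 f(x) = C1*cos(x)^(sqrt(3))


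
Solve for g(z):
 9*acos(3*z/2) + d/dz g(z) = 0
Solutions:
 g(z) = C1 - 9*z*acos(3*z/2) + 3*sqrt(4 - 9*z^2)


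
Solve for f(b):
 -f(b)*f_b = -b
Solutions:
 f(b) = -sqrt(C1 + b^2)
 f(b) = sqrt(C1 + b^2)


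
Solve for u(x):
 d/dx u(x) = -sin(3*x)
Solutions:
 u(x) = C1 + cos(3*x)/3


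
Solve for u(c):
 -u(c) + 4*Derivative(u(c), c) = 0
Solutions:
 u(c) = C1*exp(c/4)


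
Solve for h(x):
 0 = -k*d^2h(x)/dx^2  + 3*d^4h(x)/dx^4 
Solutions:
 h(x) = C1 + C2*x + C3*exp(-sqrt(3)*sqrt(k)*x/3) + C4*exp(sqrt(3)*sqrt(k)*x/3)


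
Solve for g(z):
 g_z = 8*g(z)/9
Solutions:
 g(z) = C1*exp(8*z/9)


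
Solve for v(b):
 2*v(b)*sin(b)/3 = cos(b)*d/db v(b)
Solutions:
 v(b) = C1/cos(b)^(2/3)


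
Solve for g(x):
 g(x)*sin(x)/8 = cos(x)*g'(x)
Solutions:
 g(x) = C1/cos(x)^(1/8)


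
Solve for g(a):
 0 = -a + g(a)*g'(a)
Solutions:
 g(a) = -sqrt(C1 + a^2)
 g(a) = sqrt(C1 + a^2)


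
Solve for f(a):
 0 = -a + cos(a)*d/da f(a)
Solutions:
 f(a) = C1 + Integral(a/cos(a), a)


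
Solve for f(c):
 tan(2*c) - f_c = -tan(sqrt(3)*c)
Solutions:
 f(c) = C1 - log(cos(2*c))/2 - sqrt(3)*log(cos(sqrt(3)*c))/3


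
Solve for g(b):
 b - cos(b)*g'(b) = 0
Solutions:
 g(b) = C1 + Integral(b/cos(b), b)


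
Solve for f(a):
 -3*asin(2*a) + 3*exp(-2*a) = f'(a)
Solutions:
 f(a) = C1 - 3*a*asin(2*a) - 3*sqrt(1 - 4*a^2)/2 - 3*exp(-2*a)/2


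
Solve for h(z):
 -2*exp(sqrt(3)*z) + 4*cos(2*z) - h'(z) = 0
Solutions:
 h(z) = C1 - 2*sqrt(3)*exp(sqrt(3)*z)/3 + 2*sin(2*z)


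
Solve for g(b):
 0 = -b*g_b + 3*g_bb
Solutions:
 g(b) = C1 + C2*erfi(sqrt(6)*b/6)


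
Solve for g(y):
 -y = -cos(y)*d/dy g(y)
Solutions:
 g(y) = C1 + Integral(y/cos(y), y)


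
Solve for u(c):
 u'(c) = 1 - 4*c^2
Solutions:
 u(c) = C1 - 4*c^3/3 + c


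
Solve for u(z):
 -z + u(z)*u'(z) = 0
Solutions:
 u(z) = -sqrt(C1 + z^2)
 u(z) = sqrt(C1 + z^2)


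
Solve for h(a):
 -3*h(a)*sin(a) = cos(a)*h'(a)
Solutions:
 h(a) = C1*cos(a)^3


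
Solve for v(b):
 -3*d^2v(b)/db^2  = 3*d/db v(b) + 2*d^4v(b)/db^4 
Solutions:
 v(b) = C1 + C2*exp(-2^(1/3)*b*(-(3 + sqrt(11))^(1/3) + 2^(1/3)/(3 + sqrt(11))^(1/3))/4)*sin(2^(1/3)*sqrt(3)*b*(2^(1/3)/(3 + sqrt(11))^(1/3) + (3 + sqrt(11))^(1/3))/4) + C3*exp(-2^(1/3)*b*(-(3 + sqrt(11))^(1/3) + 2^(1/3)/(3 + sqrt(11))^(1/3))/4)*cos(2^(1/3)*sqrt(3)*b*(2^(1/3)/(3 + sqrt(11))^(1/3) + (3 + sqrt(11))^(1/3))/4) + C4*exp(2^(1/3)*b*(-(3 + sqrt(11))^(1/3) + 2^(1/3)/(3 + sqrt(11))^(1/3))/2)


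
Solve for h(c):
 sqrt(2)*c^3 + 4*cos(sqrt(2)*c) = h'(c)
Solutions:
 h(c) = C1 + sqrt(2)*c^4/4 + 2*sqrt(2)*sin(sqrt(2)*c)


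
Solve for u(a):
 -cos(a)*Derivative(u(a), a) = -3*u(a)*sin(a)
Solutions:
 u(a) = C1/cos(a)^3


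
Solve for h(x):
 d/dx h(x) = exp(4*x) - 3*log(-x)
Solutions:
 h(x) = C1 - 3*x*log(-x) + 3*x + exp(4*x)/4


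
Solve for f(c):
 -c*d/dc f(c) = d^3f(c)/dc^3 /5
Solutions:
 f(c) = C1 + Integral(C2*airyai(-5^(1/3)*c) + C3*airybi(-5^(1/3)*c), c)


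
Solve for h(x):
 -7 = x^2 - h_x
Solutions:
 h(x) = C1 + x^3/3 + 7*x


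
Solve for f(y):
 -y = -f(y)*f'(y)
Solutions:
 f(y) = -sqrt(C1 + y^2)
 f(y) = sqrt(C1 + y^2)


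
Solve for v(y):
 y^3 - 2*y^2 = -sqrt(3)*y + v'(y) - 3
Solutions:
 v(y) = C1 + y^4/4 - 2*y^3/3 + sqrt(3)*y^2/2 + 3*y


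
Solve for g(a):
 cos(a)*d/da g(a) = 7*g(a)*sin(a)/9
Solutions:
 g(a) = C1/cos(a)^(7/9)


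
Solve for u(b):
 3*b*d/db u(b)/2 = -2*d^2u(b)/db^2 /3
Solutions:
 u(b) = C1 + C2*erf(3*sqrt(2)*b/4)


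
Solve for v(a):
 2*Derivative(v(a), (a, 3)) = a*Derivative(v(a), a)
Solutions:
 v(a) = C1 + Integral(C2*airyai(2^(2/3)*a/2) + C3*airybi(2^(2/3)*a/2), a)


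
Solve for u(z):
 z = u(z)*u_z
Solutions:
 u(z) = -sqrt(C1 + z^2)
 u(z) = sqrt(C1 + z^2)


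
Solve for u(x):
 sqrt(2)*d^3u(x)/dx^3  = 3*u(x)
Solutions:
 u(x) = C3*exp(2^(5/6)*3^(1/3)*x/2) + (C1*sin(6^(5/6)*x/4) + C2*cos(6^(5/6)*x/4))*exp(-2^(5/6)*3^(1/3)*x/4)


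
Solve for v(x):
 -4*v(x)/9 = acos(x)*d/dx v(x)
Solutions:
 v(x) = C1*exp(-4*Integral(1/acos(x), x)/9)


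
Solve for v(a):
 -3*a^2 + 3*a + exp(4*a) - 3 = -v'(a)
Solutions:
 v(a) = C1 + a^3 - 3*a^2/2 + 3*a - exp(4*a)/4


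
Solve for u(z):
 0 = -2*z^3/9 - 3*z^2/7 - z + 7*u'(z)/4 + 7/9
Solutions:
 u(z) = C1 + 2*z^4/63 + 4*z^3/49 + 2*z^2/7 - 4*z/9


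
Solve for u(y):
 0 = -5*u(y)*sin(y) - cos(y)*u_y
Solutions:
 u(y) = C1*cos(y)^5


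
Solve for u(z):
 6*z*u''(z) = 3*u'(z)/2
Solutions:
 u(z) = C1 + C2*z^(5/4)


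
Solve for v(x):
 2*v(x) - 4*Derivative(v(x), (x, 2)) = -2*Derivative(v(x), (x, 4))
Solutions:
 v(x) = (C1 + C2*x)*exp(-x) + (C3 + C4*x)*exp(x)


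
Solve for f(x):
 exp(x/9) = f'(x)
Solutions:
 f(x) = C1 + 9*exp(x/9)


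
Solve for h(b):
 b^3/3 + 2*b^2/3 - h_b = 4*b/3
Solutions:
 h(b) = C1 + b^4/12 + 2*b^3/9 - 2*b^2/3


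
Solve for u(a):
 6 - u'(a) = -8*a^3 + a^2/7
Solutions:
 u(a) = C1 + 2*a^4 - a^3/21 + 6*a


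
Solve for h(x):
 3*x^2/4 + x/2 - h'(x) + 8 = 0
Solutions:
 h(x) = C1 + x^3/4 + x^2/4 + 8*x


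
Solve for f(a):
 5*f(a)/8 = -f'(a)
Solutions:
 f(a) = C1*exp(-5*a/8)


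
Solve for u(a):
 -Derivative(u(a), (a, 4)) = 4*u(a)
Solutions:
 u(a) = (C1*sin(a) + C2*cos(a))*exp(-a) + (C3*sin(a) + C4*cos(a))*exp(a)


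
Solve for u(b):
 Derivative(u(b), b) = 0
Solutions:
 u(b) = C1


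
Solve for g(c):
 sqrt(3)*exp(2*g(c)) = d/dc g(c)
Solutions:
 g(c) = log(-sqrt(-1/(C1 + sqrt(3)*c))) - log(2)/2
 g(c) = log(-1/(C1 + sqrt(3)*c))/2 - log(2)/2


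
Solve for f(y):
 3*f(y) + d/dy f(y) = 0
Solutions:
 f(y) = C1*exp(-3*y)


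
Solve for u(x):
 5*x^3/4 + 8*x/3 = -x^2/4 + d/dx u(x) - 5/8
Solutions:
 u(x) = C1 + 5*x^4/16 + x^3/12 + 4*x^2/3 + 5*x/8


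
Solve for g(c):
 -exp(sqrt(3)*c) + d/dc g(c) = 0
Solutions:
 g(c) = C1 + sqrt(3)*exp(sqrt(3)*c)/3


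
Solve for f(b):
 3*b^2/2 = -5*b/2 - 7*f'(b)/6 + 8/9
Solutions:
 f(b) = C1 - 3*b^3/7 - 15*b^2/14 + 16*b/21


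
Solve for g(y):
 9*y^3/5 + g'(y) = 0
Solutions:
 g(y) = C1 - 9*y^4/20


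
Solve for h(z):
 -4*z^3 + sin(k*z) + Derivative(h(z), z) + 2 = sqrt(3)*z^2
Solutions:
 h(z) = C1 + z^4 + sqrt(3)*z^3/3 - 2*z + cos(k*z)/k


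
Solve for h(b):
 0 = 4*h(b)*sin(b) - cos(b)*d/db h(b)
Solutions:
 h(b) = C1/cos(b)^4


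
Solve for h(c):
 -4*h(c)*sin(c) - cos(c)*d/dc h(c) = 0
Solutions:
 h(c) = C1*cos(c)^4


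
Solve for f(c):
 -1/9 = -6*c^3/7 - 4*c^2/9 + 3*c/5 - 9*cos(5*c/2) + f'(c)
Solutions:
 f(c) = C1 + 3*c^4/14 + 4*c^3/27 - 3*c^2/10 - c/9 + 18*sin(5*c/2)/5


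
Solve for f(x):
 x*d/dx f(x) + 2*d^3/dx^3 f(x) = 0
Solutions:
 f(x) = C1 + Integral(C2*airyai(-2^(2/3)*x/2) + C3*airybi(-2^(2/3)*x/2), x)


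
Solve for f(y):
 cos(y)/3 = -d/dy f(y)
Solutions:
 f(y) = C1 - sin(y)/3


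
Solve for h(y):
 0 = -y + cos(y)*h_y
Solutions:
 h(y) = C1 + Integral(y/cos(y), y)


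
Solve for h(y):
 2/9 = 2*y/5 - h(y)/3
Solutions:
 h(y) = 6*y/5 - 2/3


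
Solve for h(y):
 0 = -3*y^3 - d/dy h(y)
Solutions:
 h(y) = C1 - 3*y^4/4


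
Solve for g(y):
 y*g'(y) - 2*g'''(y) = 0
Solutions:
 g(y) = C1 + Integral(C2*airyai(2^(2/3)*y/2) + C3*airybi(2^(2/3)*y/2), y)


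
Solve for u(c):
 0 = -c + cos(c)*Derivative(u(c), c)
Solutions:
 u(c) = C1 + Integral(c/cos(c), c)


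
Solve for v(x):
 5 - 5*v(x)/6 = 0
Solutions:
 v(x) = 6


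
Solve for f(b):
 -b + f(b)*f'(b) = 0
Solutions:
 f(b) = -sqrt(C1 + b^2)
 f(b) = sqrt(C1 + b^2)


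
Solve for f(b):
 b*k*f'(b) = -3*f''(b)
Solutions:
 f(b) = Piecewise((-sqrt(6)*sqrt(pi)*C1*erf(sqrt(6)*b*sqrt(k)/6)/(2*sqrt(k)) - C2, (k > 0) | (k < 0)), (-C1*b - C2, True))


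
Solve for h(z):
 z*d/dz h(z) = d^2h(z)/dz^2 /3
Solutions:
 h(z) = C1 + C2*erfi(sqrt(6)*z/2)


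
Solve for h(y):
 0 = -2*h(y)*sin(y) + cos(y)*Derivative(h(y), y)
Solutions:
 h(y) = C1/cos(y)^2


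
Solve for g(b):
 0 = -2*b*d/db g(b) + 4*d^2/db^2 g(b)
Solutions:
 g(b) = C1 + C2*erfi(b/2)


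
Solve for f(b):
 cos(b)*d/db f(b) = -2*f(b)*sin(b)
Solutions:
 f(b) = C1*cos(b)^2


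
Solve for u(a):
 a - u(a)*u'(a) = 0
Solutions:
 u(a) = -sqrt(C1 + a^2)
 u(a) = sqrt(C1 + a^2)


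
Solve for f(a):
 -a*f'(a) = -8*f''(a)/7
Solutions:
 f(a) = C1 + C2*erfi(sqrt(7)*a/4)


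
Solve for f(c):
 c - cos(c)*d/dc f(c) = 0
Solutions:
 f(c) = C1 + Integral(c/cos(c), c)


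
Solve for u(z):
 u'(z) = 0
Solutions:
 u(z) = C1


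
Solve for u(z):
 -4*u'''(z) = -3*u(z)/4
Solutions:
 u(z) = C3*exp(2^(2/3)*3^(1/3)*z/4) + (C1*sin(2^(2/3)*3^(5/6)*z/8) + C2*cos(2^(2/3)*3^(5/6)*z/8))*exp(-2^(2/3)*3^(1/3)*z/8)


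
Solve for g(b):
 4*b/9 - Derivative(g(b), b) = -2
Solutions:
 g(b) = C1 + 2*b^2/9 + 2*b


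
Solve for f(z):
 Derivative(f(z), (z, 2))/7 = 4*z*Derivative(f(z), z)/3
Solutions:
 f(z) = C1 + C2*erfi(sqrt(42)*z/3)


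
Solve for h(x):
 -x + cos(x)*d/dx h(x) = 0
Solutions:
 h(x) = C1 + Integral(x/cos(x), x)


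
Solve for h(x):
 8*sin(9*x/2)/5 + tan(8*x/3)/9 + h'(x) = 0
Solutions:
 h(x) = C1 + log(cos(8*x/3))/24 + 16*cos(9*x/2)/45


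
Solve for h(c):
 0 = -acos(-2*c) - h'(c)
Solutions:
 h(c) = C1 - c*acos(-2*c) - sqrt(1 - 4*c^2)/2


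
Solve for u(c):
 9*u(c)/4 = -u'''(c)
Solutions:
 u(c) = C3*exp(-2^(1/3)*3^(2/3)*c/2) + (C1*sin(3*2^(1/3)*3^(1/6)*c/4) + C2*cos(3*2^(1/3)*3^(1/6)*c/4))*exp(2^(1/3)*3^(2/3)*c/4)


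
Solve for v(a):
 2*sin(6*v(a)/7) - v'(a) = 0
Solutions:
 -2*a + 7*log(cos(6*v(a)/7) - 1)/12 - 7*log(cos(6*v(a)/7) + 1)/12 = C1


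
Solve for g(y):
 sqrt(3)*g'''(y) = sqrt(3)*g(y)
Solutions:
 g(y) = C3*exp(y) + (C1*sin(sqrt(3)*y/2) + C2*cos(sqrt(3)*y/2))*exp(-y/2)


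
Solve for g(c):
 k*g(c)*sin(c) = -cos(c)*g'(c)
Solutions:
 g(c) = C1*exp(k*log(cos(c)))


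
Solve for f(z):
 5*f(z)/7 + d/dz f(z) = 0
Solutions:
 f(z) = C1*exp(-5*z/7)


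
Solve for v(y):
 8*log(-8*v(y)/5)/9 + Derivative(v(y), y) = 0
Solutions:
 9*Integral(1/(log(-_y) - log(5) + 3*log(2)), (_y, v(y)))/8 = C1 - y


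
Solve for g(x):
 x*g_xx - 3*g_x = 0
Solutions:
 g(x) = C1 + C2*x^4


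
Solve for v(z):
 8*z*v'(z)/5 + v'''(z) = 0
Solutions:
 v(z) = C1 + Integral(C2*airyai(-2*5^(2/3)*z/5) + C3*airybi(-2*5^(2/3)*z/5), z)


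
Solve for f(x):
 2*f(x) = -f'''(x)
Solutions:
 f(x) = C3*exp(-2^(1/3)*x) + (C1*sin(2^(1/3)*sqrt(3)*x/2) + C2*cos(2^(1/3)*sqrt(3)*x/2))*exp(2^(1/3)*x/2)


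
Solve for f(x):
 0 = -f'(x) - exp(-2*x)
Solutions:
 f(x) = C1 + exp(-2*x)/2


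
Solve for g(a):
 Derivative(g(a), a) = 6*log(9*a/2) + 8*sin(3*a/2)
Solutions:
 g(a) = C1 + 6*a*log(a) - 6*a - 6*a*log(2) + 12*a*log(3) - 16*cos(3*a/2)/3


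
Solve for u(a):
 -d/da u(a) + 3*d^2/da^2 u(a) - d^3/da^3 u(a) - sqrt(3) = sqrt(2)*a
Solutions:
 u(a) = C1 + C2*exp(a*(3 - sqrt(5))/2) + C3*exp(a*(sqrt(5) + 3)/2) - sqrt(2)*a^2/2 - 3*sqrt(2)*a - sqrt(3)*a


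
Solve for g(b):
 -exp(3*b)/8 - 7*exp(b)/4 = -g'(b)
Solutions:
 g(b) = C1 + exp(3*b)/24 + 7*exp(b)/4


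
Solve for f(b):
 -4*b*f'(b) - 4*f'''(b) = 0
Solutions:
 f(b) = C1 + Integral(C2*airyai(-b) + C3*airybi(-b), b)


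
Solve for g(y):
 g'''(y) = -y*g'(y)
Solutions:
 g(y) = C1 + Integral(C2*airyai(-y) + C3*airybi(-y), y)


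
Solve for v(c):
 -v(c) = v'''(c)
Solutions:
 v(c) = C3*exp(-c) + (C1*sin(sqrt(3)*c/2) + C2*cos(sqrt(3)*c/2))*exp(c/2)


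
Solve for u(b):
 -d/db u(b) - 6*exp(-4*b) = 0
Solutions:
 u(b) = C1 + 3*exp(-4*b)/2


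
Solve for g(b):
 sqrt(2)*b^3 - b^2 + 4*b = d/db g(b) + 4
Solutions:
 g(b) = C1 + sqrt(2)*b^4/4 - b^3/3 + 2*b^2 - 4*b


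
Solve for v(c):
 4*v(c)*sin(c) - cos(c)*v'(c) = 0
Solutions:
 v(c) = C1/cos(c)^4


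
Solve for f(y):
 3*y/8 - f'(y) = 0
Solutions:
 f(y) = C1 + 3*y^2/16


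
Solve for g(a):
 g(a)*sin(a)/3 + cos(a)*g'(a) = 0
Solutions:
 g(a) = C1*cos(a)^(1/3)


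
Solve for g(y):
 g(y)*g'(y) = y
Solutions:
 g(y) = -sqrt(C1 + y^2)
 g(y) = sqrt(C1 + y^2)


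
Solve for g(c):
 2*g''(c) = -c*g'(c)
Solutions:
 g(c) = C1 + C2*erf(c/2)


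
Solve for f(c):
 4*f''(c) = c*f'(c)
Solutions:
 f(c) = C1 + C2*erfi(sqrt(2)*c/4)


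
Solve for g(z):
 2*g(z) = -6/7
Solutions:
 g(z) = -3/7


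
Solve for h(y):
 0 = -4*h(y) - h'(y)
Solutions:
 h(y) = C1*exp(-4*y)


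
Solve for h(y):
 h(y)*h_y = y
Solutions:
 h(y) = -sqrt(C1 + y^2)
 h(y) = sqrt(C1 + y^2)


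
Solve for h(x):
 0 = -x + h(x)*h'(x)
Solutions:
 h(x) = -sqrt(C1 + x^2)
 h(x) = sqrt(C1 + x^2)


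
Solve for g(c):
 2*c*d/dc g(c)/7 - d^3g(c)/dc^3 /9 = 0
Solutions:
 g(c) = C1 + Integral(C2*airyai(18^(1/3)*7^(2/3)*c/7) + C3*airybi(18^(1/3)*7^(2/3)*c/7), c)


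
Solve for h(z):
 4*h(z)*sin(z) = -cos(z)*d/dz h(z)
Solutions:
 h(z) = C1*cos(z)^4


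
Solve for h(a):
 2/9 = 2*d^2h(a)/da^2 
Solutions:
 h(a) = C1 + C2*a + a^2/18


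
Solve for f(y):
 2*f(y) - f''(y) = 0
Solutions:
 f(y) = C1*exp(-sqrt(2)*y) + C2*exp(sqrt(2)*y)


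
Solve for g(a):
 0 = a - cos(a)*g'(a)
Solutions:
 g(a) = C1 + Integral(a/cos(a), a)


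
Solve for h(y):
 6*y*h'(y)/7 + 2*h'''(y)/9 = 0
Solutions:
 h(y) = C1 + Integral(C2*airyai(-3*7^(2/3)*y/7) + C3*airybi(-3*7^(2/3)*y/7), y)


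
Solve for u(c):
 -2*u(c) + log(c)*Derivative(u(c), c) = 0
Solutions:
 u(c) = C1*exp(2*li(c))


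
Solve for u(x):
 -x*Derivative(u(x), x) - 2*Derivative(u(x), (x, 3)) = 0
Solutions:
 u(x) = C1 + Integral(C2*airyai(-2^(2/3)*x/2) + C3*airybi(-2^(2/3)*x/2), x)


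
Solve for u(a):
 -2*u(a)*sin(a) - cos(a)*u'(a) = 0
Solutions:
 u(a) = C1*cos(a)^2


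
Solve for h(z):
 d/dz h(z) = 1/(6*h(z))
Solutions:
 h(z) = -sqrt(C1 + 3*z)/3
 h(z) = sqrt(C1 + 3*z)/3


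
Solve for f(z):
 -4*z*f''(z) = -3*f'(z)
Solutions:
 f(z) = C1 + C2*z^(7/4)


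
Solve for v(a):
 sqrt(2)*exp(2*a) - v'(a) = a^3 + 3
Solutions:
 v(a) = C1 - a^4/4 - 3*a + sqrt(2)*exp(2*a)/2


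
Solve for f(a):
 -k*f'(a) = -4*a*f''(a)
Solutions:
 f(a) = C1 + a^(re(k)/4 + 1)*(C2*sin(log(a)*Abs(im(k))/4) + C3*cos(log(a)*im(k)/4))


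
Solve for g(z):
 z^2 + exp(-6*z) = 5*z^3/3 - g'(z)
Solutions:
 g(z) = C1 + 5*z^4/12 - z^3/3 + exp(-6*z)/6


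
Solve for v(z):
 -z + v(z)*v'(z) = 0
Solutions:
 v(z) = -sqrt(C1 + z^2)
 v(z) = sqrt(C1 + z^2)


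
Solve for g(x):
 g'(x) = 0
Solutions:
 g(x) = C1


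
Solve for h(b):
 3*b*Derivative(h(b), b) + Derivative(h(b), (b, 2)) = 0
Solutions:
 h(b) = C1 + C2*erf(sqrt(6)*b/2)


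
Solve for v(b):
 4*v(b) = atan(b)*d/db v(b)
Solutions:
 v(b) = C1*exp(4*Integral(1/atan(b), b))


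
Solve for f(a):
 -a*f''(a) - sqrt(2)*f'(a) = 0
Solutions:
 f(a) = C1 + C2*a^(1 - sqrt(2))


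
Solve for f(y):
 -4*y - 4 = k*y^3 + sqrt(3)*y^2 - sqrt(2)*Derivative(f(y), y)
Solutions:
 f(y) = C1 + sqrt(2)*k*y^4/8 + sqrt(6)*y^3/6 + sqrt(2)*y^2 + 2*sqrt(2)*y


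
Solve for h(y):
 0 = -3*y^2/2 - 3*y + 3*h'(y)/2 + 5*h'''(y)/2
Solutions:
 h(y) = C1 + C2*sin(sqrt(15)*y/5) + C3*cos(sqrt(15)*y/5) + y^3/3 + y^2 - 10*y/3


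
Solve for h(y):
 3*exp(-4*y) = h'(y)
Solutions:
 h(y) = C1 - 3*exp(-4*y)/4


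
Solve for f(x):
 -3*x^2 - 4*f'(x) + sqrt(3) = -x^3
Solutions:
 f(x) = C1 + x^4/16 - x^3/4 + sqrt(3)*x/4


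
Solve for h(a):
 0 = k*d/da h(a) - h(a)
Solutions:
 h(a) = C1*exp(a/k)


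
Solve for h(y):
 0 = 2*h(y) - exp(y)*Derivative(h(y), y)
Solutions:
 h(y) = C1*exp(-2*exp(-y))


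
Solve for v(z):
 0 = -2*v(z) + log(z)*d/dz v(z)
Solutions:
 v(z) = C1*exp(2*li(z))


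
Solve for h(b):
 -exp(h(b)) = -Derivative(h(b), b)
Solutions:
 h(b) = log(-1/(C1 + b))


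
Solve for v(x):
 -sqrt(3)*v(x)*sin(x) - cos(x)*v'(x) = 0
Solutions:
 v(x) = C1*cos(x)^(sqrt(3))


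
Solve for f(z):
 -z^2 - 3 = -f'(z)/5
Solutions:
 f(z) = C1 + 5*z^3/3 + 15*z


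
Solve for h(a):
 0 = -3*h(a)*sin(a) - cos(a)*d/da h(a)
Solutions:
 h(a) = C1*cos(a)^3


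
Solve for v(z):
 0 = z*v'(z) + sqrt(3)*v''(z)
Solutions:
 v(z) = C1 + C2*erf(sqrt(2)*3^(3/4)*z/6)


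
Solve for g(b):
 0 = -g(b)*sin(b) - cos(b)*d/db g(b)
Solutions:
 g(b) = C1*cos(b)


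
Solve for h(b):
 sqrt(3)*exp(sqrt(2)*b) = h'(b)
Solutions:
 h(b) = C1 + sqrt(6)*exp(sqrt(2)*b)/2


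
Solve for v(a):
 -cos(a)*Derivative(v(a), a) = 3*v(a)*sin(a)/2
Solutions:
 v(a) = C1*cos(a)^(3/2)


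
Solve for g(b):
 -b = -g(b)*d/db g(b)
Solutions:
 g(b) = -sqrt(C1 + b^2)
 g(b) = sqrt(C1 + b^2)


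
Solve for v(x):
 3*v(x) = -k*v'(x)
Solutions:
 v(x) = C1*exp(-3*x/k)


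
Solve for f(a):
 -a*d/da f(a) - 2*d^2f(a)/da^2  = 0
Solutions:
 f(a) = C1 + C2*erf(a/2)


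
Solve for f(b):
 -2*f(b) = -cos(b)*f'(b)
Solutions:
 f(b) = C1*(sin(b) + 1)/(sin(b) - 1)


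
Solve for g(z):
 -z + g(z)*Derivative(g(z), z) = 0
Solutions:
 g(z) = -sqrt(C1 + z^2)
 g(z) = sqrt(C1 + z^2)


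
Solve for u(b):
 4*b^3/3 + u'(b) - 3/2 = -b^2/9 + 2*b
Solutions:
 u(b) = C1 - b^4/3 - b^3/27 + b^2 + 3*b/2


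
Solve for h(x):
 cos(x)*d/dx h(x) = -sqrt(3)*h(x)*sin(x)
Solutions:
 h(x) = C1*cos(x)^(sqrt(3))


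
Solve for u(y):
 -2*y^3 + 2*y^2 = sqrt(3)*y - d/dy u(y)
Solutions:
 u(y) = C1 + y^4/2 - 2*y^3/3 + sqrt(3)*y^2/2


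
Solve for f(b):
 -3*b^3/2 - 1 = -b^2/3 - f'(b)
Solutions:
 f(b) = C1 + 3*b^4/8 - b^3/9 + b


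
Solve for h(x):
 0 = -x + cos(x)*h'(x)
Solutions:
 h(x) = C1 + Integral(x/cos(x), x)


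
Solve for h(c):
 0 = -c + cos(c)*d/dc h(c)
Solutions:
 h(c) = C1 + Integral(c/cos(c), c)


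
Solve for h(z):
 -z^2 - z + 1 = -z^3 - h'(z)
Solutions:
 h(z) = C1 - z^4/4 + z^3/3 + z^2/2 - z


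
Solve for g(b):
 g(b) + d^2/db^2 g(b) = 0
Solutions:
 g(b) = C1*sin(b) + C2*cos(b)


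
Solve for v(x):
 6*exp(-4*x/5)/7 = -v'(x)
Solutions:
 v(x) = C1 + 15*exp(-4*x/5)/14


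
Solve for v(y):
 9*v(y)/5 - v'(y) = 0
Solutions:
 v(y) = C1*exp(9*y/5)


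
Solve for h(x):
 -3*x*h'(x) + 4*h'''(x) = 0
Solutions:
 h(x) = C1 + Integral(C2*airyai(6^(1/3)*x/2) + C3*airybi(6^(1/3)*x/2), x)


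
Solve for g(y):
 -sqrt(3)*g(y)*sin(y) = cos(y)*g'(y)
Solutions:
 g(y) = C1*cos(y)^(sqrt(3))


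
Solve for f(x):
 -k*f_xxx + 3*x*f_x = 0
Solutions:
 f(x) = C1 + Integral(C2*airyai(3^(1/3)*x*(1/k)^(1/3)) + C3*airybi(3^(1/3)*x*(1/k)^(1/3)), x)


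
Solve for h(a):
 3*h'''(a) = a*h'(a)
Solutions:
 h(a) = C1 + Integral(C2*airyai(3^(2/3)*a/3) + C3*airybi(3^(2/3)*a/3), a)


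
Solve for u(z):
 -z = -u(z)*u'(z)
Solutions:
 u(z) = -sqrt(C1 + z^2)
 u(z) = sqrt(C1 + z^2)


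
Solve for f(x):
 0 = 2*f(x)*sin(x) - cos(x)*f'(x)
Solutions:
 f(x) = C1/cos(x)^2


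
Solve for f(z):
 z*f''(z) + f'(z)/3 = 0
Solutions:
 f(z) = C1 + C2*z^(2/3)


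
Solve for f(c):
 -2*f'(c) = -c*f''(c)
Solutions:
 f(c) = C1 + C2*c^3


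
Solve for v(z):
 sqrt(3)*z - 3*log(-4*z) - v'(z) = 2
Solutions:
 v(z) = C1 + sqrt(3)*z^2/2 - 3*z*log(-z) + z*(1 - 6*log(2))


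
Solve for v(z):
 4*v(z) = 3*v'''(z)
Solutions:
 v(z) = C3*exp(6^(2/3)*z/3) + (C1*sin(2^(2/3)*3^(1/6)*z/2) + C2*cos(2^(2/3)*3^(1/6)*z/2))*exp(-6^(2/3)*z/6)


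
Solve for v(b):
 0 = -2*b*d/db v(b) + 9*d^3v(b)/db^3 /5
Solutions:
 v(b) = C1 + Integral(C2*airyai(30^(1/3)*b/3) + C3*airybi(30^(1/3)*b/3), b)


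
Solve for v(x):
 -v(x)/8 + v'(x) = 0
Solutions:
 v(x) = C1*exp(x/8)


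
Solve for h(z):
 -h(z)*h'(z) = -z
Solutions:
 h(z) = -sqrt(C1 + z^2)
 h(z) = sqrt(C1 + z^2)


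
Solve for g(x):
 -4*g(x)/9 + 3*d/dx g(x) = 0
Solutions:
 g(x) = C1*exp(4*x/27)


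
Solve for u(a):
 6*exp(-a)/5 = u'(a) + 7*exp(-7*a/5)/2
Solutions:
 u(a) = C1 - 6*exp(-a)/5 + 5*exp(-7*a/5)/2


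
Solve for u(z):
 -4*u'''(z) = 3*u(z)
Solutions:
 u(z) = C3*exp(-6^(1/3)*z/2) + (C1*sin(2^(1/3)*3^(5/6)*z/4) + C2*cos(2^(1/3)*3^(5/6)*z/4))*exp(6^(1/3)*z/4)


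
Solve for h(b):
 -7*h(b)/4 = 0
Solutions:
 h(b) = 0


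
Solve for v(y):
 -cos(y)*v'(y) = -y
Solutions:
 v(y) = C1 + Integral(y/cos(y), y)


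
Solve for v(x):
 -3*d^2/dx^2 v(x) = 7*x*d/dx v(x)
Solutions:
 v(x) = C1 + C2*erf(sqrt(42)*x/6)


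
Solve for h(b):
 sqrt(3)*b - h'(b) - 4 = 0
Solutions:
 h(b) = C1 + sqrt(3)*b^2/2 - 4*b


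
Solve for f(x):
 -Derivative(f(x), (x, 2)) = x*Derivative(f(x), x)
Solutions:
 f(x) = C1 + C2*erf(sqrt(2)*x/2)


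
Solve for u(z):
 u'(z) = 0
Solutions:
 u(z) = C1


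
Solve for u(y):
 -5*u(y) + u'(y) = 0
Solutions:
 u(y) = C1*exp(5*y)


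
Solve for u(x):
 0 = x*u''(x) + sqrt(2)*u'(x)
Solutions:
 u(x) = C1 + C2*x^(1 - sqrt(2))


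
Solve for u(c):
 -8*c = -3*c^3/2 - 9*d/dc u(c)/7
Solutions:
 u(c) = C1 - 7*c^4/24 + 28*c^2/9


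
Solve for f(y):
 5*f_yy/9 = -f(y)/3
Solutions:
 f(y) = C1*sin(sqrt(15)*y/5) + C2*cos(sqrt(15)*y/5)


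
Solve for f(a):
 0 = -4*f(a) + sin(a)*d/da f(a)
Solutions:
 f(a) = C1*(cos(a)^2 - 2*cos(a) + 1)/(cos(a)^2 + 2*cos(a) + 1)


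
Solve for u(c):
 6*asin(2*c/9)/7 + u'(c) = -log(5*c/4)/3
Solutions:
 u(c) = C1 - c*log(c)/3 - 6*c*asin(2*c/9)/7 - c*log(5) + c/3 + 2*c*log(10)/3 - 3*sqrt(81 - 4*c^2)/7


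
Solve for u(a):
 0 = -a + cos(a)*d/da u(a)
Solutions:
 u(a) = C1 + Integral(a/cos(a), a)


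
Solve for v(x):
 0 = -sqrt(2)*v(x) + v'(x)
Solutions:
 v(x) = C1*exp(sqrt(2)*x)


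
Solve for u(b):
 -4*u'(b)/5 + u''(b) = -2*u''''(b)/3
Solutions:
 u(b) = C1 + C2*exp(b*(-50^(1/3)*(12 + sqrt(194))^(1/3) + 5*20^(1/3)/(12 + sqrt(194))^(1/3))/20)*sin(sqrt(3)*b*(5*20^(1/3)/(12 + sqrt(194))^(1/3) + 50^(1/3)*(12 + sqrt(194))^(1/3))/20) + C3*exp(b*(-50^(1/3)*(12 + sqrt(194))^(1/3) + 5*20^(1/3)/(12 + sqrt(194))^(1/3))/20)*cos(sqrt(3)*b*(5*20^(1/3)/(12 + sqrt(194))^(1/3) + 50^(1/3)*(12 + sqrt(194))^(1/3))/20) + C4*exp(-b*(-50^(1/3)*(12 + sqrt(194))^(1/3) + 5*20^(1/3)/(12 + sqrt(194))^(1/3))/10)


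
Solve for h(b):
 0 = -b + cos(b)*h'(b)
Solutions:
 h(b) = C1 + Integral(b/cos(b), b)


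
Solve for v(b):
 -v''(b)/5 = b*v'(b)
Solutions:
 v(b) = C1 + C2*erf(sqrt(10)*b/2)


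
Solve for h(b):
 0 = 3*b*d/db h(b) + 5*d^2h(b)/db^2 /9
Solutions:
 h(b) = C1 + C2*erf(3*sqrt(30)*b/10)


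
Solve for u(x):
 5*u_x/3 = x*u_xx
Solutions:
 u(x) = C1 + C2*x^(8/3)


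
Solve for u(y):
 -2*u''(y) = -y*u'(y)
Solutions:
 u(y) = C1 + C2*erfi(y/2)


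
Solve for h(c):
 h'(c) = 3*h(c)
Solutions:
 h(c) = C1*exp(3*c)


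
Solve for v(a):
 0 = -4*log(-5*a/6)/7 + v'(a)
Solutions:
 v(a) = C1 + 4*a*log(-a)/7 + 4*a*(-log(6) - 1 + log(5))/7


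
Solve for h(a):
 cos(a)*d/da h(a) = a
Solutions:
 h(a) = C1 + Integral(a/cos(a), a)


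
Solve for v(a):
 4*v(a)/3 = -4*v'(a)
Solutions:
 v(a) = C1*exp(-a/3)


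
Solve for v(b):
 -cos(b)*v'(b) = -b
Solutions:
 v(b) = C1 + Integral(b/cos(b), b)


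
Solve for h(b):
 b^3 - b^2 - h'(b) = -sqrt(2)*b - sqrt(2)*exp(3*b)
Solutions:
 h(b) = C1 + b^4/4 - b^3/3 + sqrt(2)*b^2/2 + sqrt(2)*exp(3*b)/3


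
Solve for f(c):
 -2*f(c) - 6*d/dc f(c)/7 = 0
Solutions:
 f(c) = C1*exp(-7*c/3)


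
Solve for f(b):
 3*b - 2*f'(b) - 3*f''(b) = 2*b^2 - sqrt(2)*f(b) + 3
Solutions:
 f(b) = C1*exp(b*(-1 + sqrt(1 + 3*sqrt(2)))/3) + C2*exp(-b*(1 + sqrt(1 + 3*sqrt(2)))/3) + sqrt(2)*b^2 - 3*sqrt(2)*b/2 + 4*b + 3 + 11*sqrt(2)/2


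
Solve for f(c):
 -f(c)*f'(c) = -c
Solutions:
 f(c) = -sqrt(C1 + c^2)
 f(c) = sqrt(C1 + c^2)


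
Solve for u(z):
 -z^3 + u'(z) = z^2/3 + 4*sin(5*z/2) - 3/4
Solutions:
 u(z) = C1 + z^4/4 + z^3/9 - 3*z/4 - 8*cos(5*z/2)/5


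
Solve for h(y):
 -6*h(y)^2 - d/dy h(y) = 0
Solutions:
 h(y) = 1/(C1 + 6*y)


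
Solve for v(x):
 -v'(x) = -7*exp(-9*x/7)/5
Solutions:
 v(x) = C1 - 49*exp(-9*x/7)/45


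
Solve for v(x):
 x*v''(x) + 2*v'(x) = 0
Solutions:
 v(x) = C1 + C2/x


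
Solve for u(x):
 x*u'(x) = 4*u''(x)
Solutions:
 u(x) = C1 + C2*erfi(sqrt(2)*x/4)


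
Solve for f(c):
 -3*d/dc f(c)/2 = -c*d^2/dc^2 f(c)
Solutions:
 f(c) = C1 + C2*c^(5/2)


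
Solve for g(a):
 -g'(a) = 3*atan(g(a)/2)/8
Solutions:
 Integral(1/atan(_y/2), (_y, g(a))) = C1 - 3*a/8


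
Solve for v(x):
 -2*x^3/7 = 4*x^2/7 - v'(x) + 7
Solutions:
 v(x) = C1 + x^4/14 + 4*x^3/21 + 7*x


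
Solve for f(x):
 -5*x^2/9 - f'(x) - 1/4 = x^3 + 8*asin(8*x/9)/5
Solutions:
 f(x) = C1 - x^4/4 - 5*x^3/27 - 8*x*asin(8*x/9)/5 - x/4 - sqrt(81 - 64*x^2)/5


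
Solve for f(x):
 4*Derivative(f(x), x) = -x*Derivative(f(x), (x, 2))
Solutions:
 f(x) = C1 + C2/x^3


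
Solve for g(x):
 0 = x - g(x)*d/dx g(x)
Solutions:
 g(x) = -sqrt(C1 + x^2)
 g(x) = sqrt(C1 + x^2)


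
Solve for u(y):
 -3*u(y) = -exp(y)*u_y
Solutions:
 u(y) = C1*exp(-3*exp(-y))


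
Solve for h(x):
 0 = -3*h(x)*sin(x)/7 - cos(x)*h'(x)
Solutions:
 h(x) = C1*cos(x)^(3/7)


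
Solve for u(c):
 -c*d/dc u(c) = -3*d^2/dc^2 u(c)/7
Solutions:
 u(c) = C1 + C2*erfi(sqrt(42)*c/6)


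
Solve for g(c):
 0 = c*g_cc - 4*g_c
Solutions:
 g(c) = C1 + C2*c^5


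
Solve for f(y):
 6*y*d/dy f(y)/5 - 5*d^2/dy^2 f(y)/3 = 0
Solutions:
 f(y) = C1 + C2*erfi(3*y/5)


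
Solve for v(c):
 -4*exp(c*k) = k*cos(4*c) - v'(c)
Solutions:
 v(c) = C1 + k*sin(4*c)/4 + 4*exp(c*k)/k


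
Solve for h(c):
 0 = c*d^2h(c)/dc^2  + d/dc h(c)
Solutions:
 h(c) = C1 + C2*log(c)


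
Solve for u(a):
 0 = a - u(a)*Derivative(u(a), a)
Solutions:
 u(a) = -sqrt(C1 + a^2)
 u(a) = sqrt(C1 + a^2)


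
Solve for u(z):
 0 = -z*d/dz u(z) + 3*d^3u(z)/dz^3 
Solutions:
 u(z) = C1 + Integral(C2*airyai(3^(2/3)*z/3) + C3*airybi(3^(2/3)*z/3), z)


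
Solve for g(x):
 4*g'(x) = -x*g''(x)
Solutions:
 g(x) = C1 + C2/x^3


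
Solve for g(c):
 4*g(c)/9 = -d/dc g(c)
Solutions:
 g(c) = C1*exp(-4*c/9)


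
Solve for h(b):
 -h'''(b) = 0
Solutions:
 h(b) = C1 + C2*b + C3*b^2


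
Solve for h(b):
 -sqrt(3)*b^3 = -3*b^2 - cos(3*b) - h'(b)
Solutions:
 h(b) = C1 + sqrt(3)*b^4/4 - b^3 - sin(3*b)/3


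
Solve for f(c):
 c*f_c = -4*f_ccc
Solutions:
 f(c) = C1 + Integral(C2*airyai(-2^(1/3)*c/2) + C3*airybi(-2^(1/3)*c/2), c)


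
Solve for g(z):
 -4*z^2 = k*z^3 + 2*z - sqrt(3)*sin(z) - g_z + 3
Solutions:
 g(z) = C1 + k*z^4/4 + 4*z^3/3 + z^2 + 3*z + sqrt(3)*cos(z)


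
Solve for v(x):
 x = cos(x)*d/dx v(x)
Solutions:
 v(x) = C1 + Integral(x/cos(x), x)


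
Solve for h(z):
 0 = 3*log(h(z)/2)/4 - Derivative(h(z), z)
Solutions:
 4*Integral(1/(-log(_y) + log(2)), (_y, h(z)))/3 = C1 - z


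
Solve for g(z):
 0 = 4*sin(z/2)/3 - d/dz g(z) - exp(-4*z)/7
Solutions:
 g(z) = C1 - 8*cos(z/2)/3 + exp(-4*z)/28


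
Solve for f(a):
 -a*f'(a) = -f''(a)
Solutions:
 f(a) = C1 + C2*erfi(sqrt(2)*a/2)


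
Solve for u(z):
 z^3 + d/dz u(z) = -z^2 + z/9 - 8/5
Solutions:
 u(z) = C1 - z^4/4 - z^3/3 + z^2/18 - 8*z/5


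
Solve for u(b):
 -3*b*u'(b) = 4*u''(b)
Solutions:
 u(b) = C1 + C2*erf(sqrt(6)*b/4)


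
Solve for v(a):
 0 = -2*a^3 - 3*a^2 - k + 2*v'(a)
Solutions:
 v(a) = C1 + a^4/4 + a^3/2 + a*k/2


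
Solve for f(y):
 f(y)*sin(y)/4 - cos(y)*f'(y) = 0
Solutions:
 f(y) = C1/cos(y)^(1/4)


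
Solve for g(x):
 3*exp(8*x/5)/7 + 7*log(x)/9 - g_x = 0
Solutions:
 g(x) = C1 + 7*x*log(x)/9 - 7*x/9 + 15*exp(8*x/5)/56


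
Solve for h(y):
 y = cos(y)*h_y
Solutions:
 h(y) = C1 + Integral(y/cos(y), y)


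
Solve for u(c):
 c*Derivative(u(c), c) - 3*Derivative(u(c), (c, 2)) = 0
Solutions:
 u(c) = C1 + C2*erfi(sqrt(6)*c/6)


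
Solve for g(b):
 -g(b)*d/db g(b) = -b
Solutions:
 g(b) = -sqrt(C1 + b^2)
 g(b) = sqrt(C1 + b^2)


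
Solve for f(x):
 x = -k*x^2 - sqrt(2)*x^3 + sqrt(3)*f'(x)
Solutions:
 f(x) = C1 + sqrt(3)*k*x^3/9 + sqrt(6)*x^4/12 + sqrt(3)*x^2/6


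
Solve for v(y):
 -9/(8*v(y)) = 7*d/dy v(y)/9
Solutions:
 v(y) = -sqrt(C1 - 567*y)/14
 v(y) = sqrt(C1 - 567*y)/14


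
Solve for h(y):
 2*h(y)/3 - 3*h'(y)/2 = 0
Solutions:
 h(y) = C1*exp(4*y/9)


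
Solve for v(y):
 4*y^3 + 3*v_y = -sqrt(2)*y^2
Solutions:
 v(y) = C1 - y^4/3 - sqrt(2)*y^3/9


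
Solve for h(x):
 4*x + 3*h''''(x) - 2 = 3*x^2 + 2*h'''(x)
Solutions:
 h(x) = C1 + C2*x + C3*x^2 + C4*exp(2*x/3) - x^5/40 - 5*x^4/48 - 19*x^3/24


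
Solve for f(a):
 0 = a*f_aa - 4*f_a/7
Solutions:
 f(a) = C1 + C2*a^(11/7)


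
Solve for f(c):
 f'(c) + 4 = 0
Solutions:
 f(c) = C1 - 4*c


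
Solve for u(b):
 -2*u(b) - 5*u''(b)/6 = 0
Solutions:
 u(b) = C1*sin(2*sqrt(15)*b/5) + C2*cos(2*sqrt(15)*b/5)


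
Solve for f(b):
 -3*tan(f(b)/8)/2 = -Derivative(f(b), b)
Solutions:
 f(b) = -8*asin(C1*exp(3*b/16)) + 8*pi
 f(b) = 8*asin(C1*exp(3*b/16))


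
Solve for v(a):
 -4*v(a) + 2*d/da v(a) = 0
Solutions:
 v(a) = C1*exp(2*a)


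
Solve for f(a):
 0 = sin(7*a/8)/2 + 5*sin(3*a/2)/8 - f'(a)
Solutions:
 f(a) = C1 - 4*cos(7*a/8)/7 - 5*cos(3*a/2)/12


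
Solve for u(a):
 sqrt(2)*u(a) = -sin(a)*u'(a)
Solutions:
 u(a) = C1*(cos(a) + 1)^(sqrt(2)/2)/(cos(a) - 1)^(sqrt(2)/2)


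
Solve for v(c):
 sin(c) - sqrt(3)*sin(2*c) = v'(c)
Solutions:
 v(c) = C1 - cos(c) + sqrt(3)*cos(2*c)/2


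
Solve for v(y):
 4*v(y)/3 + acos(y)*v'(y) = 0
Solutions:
 v(y) = C1*exp(-4*Integral(1/acos(y), y)/3)


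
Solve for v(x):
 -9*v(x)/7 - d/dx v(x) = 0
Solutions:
 v(x) = C1*exp(-9*x/7)


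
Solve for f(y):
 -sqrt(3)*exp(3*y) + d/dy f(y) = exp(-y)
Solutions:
 f(y) = C1 + sqrt(3)*exp(3*y)/3 - exp(-y)


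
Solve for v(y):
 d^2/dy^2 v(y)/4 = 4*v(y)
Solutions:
 v(y) = C1*exp(-4*y) + C2*exp(4*y)


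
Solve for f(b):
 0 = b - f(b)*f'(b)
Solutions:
 f(b) = -sqrt(C1 + b^2)
 f(b) = sqrt(C1 + b^2)


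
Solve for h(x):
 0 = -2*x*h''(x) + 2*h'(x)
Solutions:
 h(x) = C1 + C2*x^2


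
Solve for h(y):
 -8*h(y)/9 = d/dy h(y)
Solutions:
 h(y) = C1*exp(-8*y/9)


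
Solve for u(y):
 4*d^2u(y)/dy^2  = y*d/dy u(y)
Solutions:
 u(y) = C1 + C2*erfi(sqrt(2)*y/4)


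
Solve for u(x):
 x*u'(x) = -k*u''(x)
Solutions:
 u(x) = C1 + C2*sqrt(k)*erf(sqrt(2)*x*sqrt(1/k)/2)


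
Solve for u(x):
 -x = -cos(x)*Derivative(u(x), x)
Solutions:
 u(x) = C1 + Integral(x/cos(x), x)


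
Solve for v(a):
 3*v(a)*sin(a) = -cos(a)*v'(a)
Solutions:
 v(a) = C1*cos(a)^3


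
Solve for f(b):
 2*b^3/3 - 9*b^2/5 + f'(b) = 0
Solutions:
 f(b) = C1 - b^4/6 + 3*b^3/5


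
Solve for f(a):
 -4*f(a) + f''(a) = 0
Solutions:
 f(a) = C1*exp(-2*a) + C2*exp(2*a)


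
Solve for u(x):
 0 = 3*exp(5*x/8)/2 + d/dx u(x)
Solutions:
 u(x) = C1 - 12*exp(5*x/8)/5


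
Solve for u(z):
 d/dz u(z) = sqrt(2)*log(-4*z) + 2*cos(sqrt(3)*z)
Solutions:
 u(z) = C1 + sqrt(2)*z*(log(-z) - 1) + 2*sqrt(2)*z*log(2) + 2*sqrt(3)*sin(sqrt(3)*z)/3


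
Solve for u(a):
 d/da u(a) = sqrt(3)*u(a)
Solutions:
 u(a) = C1*exp(sqrt(3)*a)


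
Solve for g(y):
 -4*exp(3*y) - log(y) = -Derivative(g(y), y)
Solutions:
 g(y) = C1 + y*log(y) - y + 4*exp(3*y)/3


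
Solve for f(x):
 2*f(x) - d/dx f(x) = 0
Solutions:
 f(x) = C1*exp(2*x)


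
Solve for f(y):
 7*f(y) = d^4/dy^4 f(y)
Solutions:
 f(y) = C1*exp(-7^(1/4)*y) + C2*exp(7^(1/4)*y) + C3*sin(7^(1/4)*y) + C4*cos(7^(1/4)*y)


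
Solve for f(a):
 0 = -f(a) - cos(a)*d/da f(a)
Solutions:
 f(a) = C1*sqrt(sin(a) - 1)/sqrt(sin(a) + 1)


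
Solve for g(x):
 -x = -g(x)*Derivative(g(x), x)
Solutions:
 g(x) = -sqrt(C1 + x^2)
 g(x) = sqrt(C1 + x^2)


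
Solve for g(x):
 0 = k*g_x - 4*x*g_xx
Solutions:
 g(x) = C1 + x^(re(k)/4 + 1)*(C2*sin(log(x)*Abs(im(k))/4) + C3*cos(log(x)*im(k)/4))


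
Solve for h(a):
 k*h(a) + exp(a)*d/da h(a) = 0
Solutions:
 h(a) = C1*exp(k*exp(-a))


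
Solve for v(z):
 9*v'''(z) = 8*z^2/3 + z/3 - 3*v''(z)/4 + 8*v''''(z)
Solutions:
 v(z) = C1 + C2*z + C3*exp(z*(9 - sqrt(105))/16) + C4*exp(z*(9 + sqrt(105))/16) + 8*z^4/27 - 382*z^3/27 + 14776*z^2/27


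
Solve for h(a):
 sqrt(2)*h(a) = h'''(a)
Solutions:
 h(a) = C3*exp(2^(1/6)*a) + (C1*sin(2^(1/6)*sqrt(3)*a/2) + C2*cos(2^(1/6)*sqrt(3)*a/2))*exp(-2^(1/6)*a/2)


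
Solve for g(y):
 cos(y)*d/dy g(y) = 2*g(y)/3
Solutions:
 g(y) = C1*(sin(y) + 1)^(1/3)/(sin(y) - 1)^(1/3)


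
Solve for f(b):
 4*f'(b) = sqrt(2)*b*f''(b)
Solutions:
 f(b) = C1 + C2*b^(1 + 2*sqrt(2))


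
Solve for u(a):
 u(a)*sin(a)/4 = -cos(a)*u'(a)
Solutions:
 u(a) = C1*cos(a)^(1/4)
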